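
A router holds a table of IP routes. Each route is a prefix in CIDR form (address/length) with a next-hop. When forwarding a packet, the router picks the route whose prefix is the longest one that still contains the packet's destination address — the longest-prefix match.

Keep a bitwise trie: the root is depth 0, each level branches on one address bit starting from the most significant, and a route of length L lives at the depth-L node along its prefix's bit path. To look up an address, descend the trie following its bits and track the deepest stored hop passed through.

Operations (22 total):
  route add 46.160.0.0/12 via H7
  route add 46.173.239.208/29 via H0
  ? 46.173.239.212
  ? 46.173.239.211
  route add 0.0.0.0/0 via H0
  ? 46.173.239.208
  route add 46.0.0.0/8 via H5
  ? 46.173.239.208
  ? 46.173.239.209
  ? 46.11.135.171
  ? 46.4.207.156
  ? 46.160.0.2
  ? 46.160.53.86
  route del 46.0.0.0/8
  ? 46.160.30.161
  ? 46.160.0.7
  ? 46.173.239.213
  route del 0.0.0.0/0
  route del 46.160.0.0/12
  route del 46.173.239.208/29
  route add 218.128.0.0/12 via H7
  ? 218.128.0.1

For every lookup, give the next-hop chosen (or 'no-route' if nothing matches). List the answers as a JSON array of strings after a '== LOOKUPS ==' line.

Trace:
  + 46.160.0.0/12 (H7) depth=12
  + 46.173.239.208/29 (H0) depth=29
  ? 46.173.239.212  path d0:-→d1:-→d2:-→d3:-→d4:-→d5:-→d6:-→d7:-→d8:-→d9:-→d10:-→d11:-→d12:H7→d13:-→d14:-→d15:-→d16:-→d17:-→d18:-→d19:-→d20:-→d21:-→d22:-→d23:-→d24:-→d25:-→d26:-→d27:-→d28:-→d29:H0  best=H0
  ? 46.173.239.211  path d0:-→d1:-→d2:-→d3:-→d4:-→d5:-→d6:-→d7:-→d8:-→d9:-→d10:-→d11:-→d12:H7→d13:-→d14:-→d15:-→d16:-→d17:-→d18:-→d19:-→d20:-→d21:-→d22:-→d23:-→d24:-→d25:-→d26:-→d27:-→d28:-→d29:H0  best=H0
  + 0.0.0.0/0 (H0) depth=0
  ? 46.173.239.208  path d0:H0→d1:-→d2:-→d3:-→d4:-→d5:-→d6:-→d7:-→d8:-→d9:-→d10:-→d11:-→d12:H7→d13:-→d14:-→d15:-→d16:-→d17:-→d18:-→d19:-→d20:-→d21:-→d22:-→d23:-→d24:-→d25:-→d26:-→d27:-→d28:-→d29:H0  best=H0
  + 46.0.0.0/8 (H5) depth=8
  ? 46.173.239.208  path d0:H0→d1:-→d2:-→d3:-→d4:-→d5:-→d6:-→d7:-→d8:H5→d9:-→d10:-→d11:-→d12:H7→d13:-→d14:-→d15:-→d16:-→d17:-→d18:-→d19:-→d20:-→d21:-→d22:-→d23:-→d24:-→d25:-→d26:-→d27:-→d28:-→d29:H0  best=H0
  ? 46.173.239.209  path d0:H0→d1:-→d2:-→d3:-→d4:-→d5:-→d6:-→d7:-→d8:H5→d9:-→d10:-→d11:-→d12:H7→d13:-→d14:-→d15:-→d16:-→d17:-→d18:-→d19:-→d20:-→d21:-→d22:-→d23:-→d24:-→d25:-→d26:-→d27:-→d28:-→d29:H0  best=H0
  ? 46.11.135.171  path d0:H0→d1:-→d2:-→d3:-→d4:-→d5:-→d6:-→d7:-→d8:H5  best=H5
  ? 46.4.207.156  path d0:H0→d1:-→d2:-→d3:-→d4:-→d5:-→d6:-→d7:-→d8:H5  best=H5
  ? 46.160.0.2  path d0:H0→d1:-→d2:-→d3:-→d4:-→d5:-→d6:-→d7:-→d8:H5→d9:-→d10:-→d11:-→d12:H7  best=H7
  ? 46.160.53.86  path d0:H0→d1:-→d2:-→d3:-→d4:-→d5:-→d6:-→d7:-→d8:H5→d9:-→d10:-→d11:-→d12:H7  best=H7
  del 46.0.0.0/8 (clear depth 8)
  ? 46.160.30.161  path d0:H0→d1:-→d2:-→d3:-→d4:-→d5:-→d6:-→d7:-→d8:-→d9:-→d10:-→d11:-→d12:H7  best=H7
  ? 46.160.0.7  path d0:H0→d1:-→d2:-→d3:-→d4:-→d5:-→d6:-→d7:-→d8:-→d9:-→d10:-→d11:-→d12:H7  best=H7
  ? 46.173.239.213  path d0:H0→d1:-→d2:-→d3:-→d4:-→d5:-→d6:-→d7:-→d8:-→d9:-→d10:-→d11:-→d12:H7→d13:-→d14:-→d15:-→d16:-→d17:-→d18:-→d19:-→d20:-→d21:-→d22:-→d23:-→d24:-→d25:-→d26:-→d27:-→d28:-→d29:H0  best=H0
  del 0.0.0.0/0 (clear depth 0)
  del 46.160.0.0/12 (clear depth 12)
  del 46.173.239.208/29 (clear depth 29)
  + 218.128.0.0/12 (H7) depth=12
  ? 218.128.0.1  path d0:-→d1:-→d2:-→d3:-→d4:-→d5:-→d6:-→d7:-→d8:-→d9:-→d10:-→d11:-→d12:H7  best=H7

== LOOKUPS ==
["H0","H0","H0","H0","H0","H5","H5","H7","H7","H7","H7","H0","H7"]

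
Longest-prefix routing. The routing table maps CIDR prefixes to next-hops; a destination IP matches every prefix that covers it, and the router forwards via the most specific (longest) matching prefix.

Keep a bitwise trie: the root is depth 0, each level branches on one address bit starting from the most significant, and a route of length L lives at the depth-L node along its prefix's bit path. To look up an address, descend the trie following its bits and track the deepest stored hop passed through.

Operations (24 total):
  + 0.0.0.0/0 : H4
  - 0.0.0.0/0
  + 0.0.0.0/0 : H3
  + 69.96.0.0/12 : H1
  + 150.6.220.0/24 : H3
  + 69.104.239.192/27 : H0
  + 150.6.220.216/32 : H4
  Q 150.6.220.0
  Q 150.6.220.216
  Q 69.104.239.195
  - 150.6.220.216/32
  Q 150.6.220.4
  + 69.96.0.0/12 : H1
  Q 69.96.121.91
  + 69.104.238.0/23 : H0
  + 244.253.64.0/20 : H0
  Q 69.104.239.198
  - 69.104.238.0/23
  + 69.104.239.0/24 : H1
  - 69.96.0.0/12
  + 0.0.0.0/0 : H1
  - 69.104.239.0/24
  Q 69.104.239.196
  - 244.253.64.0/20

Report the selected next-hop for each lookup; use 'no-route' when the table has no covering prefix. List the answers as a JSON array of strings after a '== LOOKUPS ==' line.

Process each operation:
  + 0.0.0.0/0 (H4) depth=0
  del 0.0.0.0/0 (clear depth 0)
  + 0.0.0.0/0 (H3) depth=0
  + 69.96.0.0/12 (H1) depth=12
  + 150.6.220.0/24 (H3) depth=24
  + 69.104.239.192/27 (H0) depth=27
  + 150.6.220.216/32 (H4) depth=32
  lookup 150.6.220.0: bits 100101100000011011011100 walk d0:H3→d1:-→d2:-→d3:-→d4:-→d5:-→d6:-→d7:-→d8:-→d9:-→d10:-→d11:-→d12:-→d13:-→d14:-→d15:-→d16:-→d17:-→d18:-→d19:-→d20:-→d21:-→d22:-→d23:-→d24:H3 -> H3
  lookup 150.6.220.216: bits 10010110000001101101110011011000 walk d0:H3→d1:-→d2:-→d3:-→d4:-→d5:-→d6:-→d7:-→d8:-→d9:-→d10:-→d11:-→d12:-→d13:-→d14:-→d15:-→d16:-→d17:-→d18:-→d19:-→d20:-→d21:-→d22:-→d23:-→d24:H3→d25:-→d26:-→d27:-→d28:-→d29:-→d30:-→d31:-→d32:H4 -> H4
  lookup 69.104.239.195: bits 010001010110100011101111110 walk d0:H3→d1:-→d2:-→d3:-→d4:-→d5:-→d6:-→d7:-→d8:-→d9:-→d10:-→d11:-→d12:H1→d13:-→d14:-→d15:-→d16:-→d17:-→d18:-→d19:-→d20:-→d21:-→d22:-→d23:-→d24:-→d25:-→d26:-→d27:H0 -> H0
  del 150.6.220.216/32 (clear depth 32)
  lookup 150.6.220.4: bits 100101100000011011011100 walk d0:H3→d1:-→d2:-→d3:-→d4:-→d5:-→d6:-→d7:-→d8:-→d9:-→d10:-→d11:-→d12:-→d13:-→d14:-→d15:-→d16:-→d17:-→d18:-→d19:-→d20:-→d21:-→d22:-→d23:-→d24:H3 -> H3
  + 69.96.0.0/12 (H1) depth=12
  lookup 69.96.121.91: bits 010001010110 walk d0:H3→d1:-→d2:-→d3:-→d4:-→d5:-→d6:-→d7:-→d8:-→d9:-→d10:-→d11:-→d12:H1 -> H1
  + 69.104.238.0/23 (H0) depth=23
  + 244.253.64.0/20 (H0) depth=20
  lookup 69.104.239.198: bits 010001010110100011101111110 walk d0:H3→d1:-→d2:-→d3:-→d4:-→d5:-→d6:-→d7:-→d8:-→d9:-→d10:-→d11:-→d12:H1→d13:-→d14:-→d15:-→d16:-→d17:-→d18:-→d19:-→d20:-→d21:-→d22:-→d23:H0→d24:-→d25:-→d26:-→d27:H0 -> H0
  del 69.104.238.0/23 (clear depth 23)
  + 69.104.239.0/24 (H1) depth=24
  del 69.96.0.0/12 (clear depth 12)
  + 0.0.0.0/0 (H1) depth=0
  del 69.104.239.0/24 (clear depth 24)
  lookup 69.104.239.196: bits 010001010110100011101111110 walk d0:H1→d1:-→d2:-→d3:-→d4:-→d5:-→d6:-→d7:-→d8:-→d9:-→d10:-→d11:-→d12:-→d13:-→d14:-→d15:-→d16:-→d17:-→d18:-→d19:-→d20:-→d21:-→d22:-→d23:-→d24:-→d25:-→d26:-→d27:H0 -> H0
  del 244.253.64.0/20 (clear depth 20)

== LOOKUPS ==
["H3","H4","H0","H3","H1","H0","H0"]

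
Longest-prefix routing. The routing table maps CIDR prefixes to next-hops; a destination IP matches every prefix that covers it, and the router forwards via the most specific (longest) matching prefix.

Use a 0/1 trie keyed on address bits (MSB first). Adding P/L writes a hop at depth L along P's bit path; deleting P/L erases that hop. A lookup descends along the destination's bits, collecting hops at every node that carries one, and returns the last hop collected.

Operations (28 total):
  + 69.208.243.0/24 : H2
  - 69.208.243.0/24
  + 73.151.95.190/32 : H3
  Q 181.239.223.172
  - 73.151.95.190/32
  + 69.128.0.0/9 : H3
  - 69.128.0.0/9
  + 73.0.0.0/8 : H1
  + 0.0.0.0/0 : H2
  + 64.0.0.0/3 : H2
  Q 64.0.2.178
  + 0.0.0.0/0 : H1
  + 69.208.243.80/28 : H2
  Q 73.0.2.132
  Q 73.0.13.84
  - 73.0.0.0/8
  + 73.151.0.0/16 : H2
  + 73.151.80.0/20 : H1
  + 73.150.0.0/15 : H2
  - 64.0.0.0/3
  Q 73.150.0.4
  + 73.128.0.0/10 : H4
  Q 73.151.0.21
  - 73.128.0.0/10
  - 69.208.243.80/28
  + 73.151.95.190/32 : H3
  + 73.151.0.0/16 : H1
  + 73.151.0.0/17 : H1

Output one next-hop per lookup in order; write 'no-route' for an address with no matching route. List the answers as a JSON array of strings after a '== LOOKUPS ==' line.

Process each operation:
  + 69.208.243.0/24 (H2) depth=24
  - 69.208.243.0/24 clear@24
  + 73.151.95.190/32 (H3) depth=32
  lookup 181.239.223.172: bits ε walk d0:- -> no-route
  - 73.151.95.190/32 clear@32
  + 69.128.0.0/9 (H3) depth=9
  - 69.128.0.0/9 clear@9
  + 73.0.0.0/8 (H1) depth=8
  + 0.0.0.0/0 (H2) depth=0
  + 64.0.0.0/3 (H2) depth=3
  lookup 64.0.2.178: bits 01000 walk d0:H2→d1:-→d2:-→d3:H2→d4:-→d5:- -> H2
  + 0.0.0.0/0 (H1) depth=0
  + 69.208.243.80/28 (H2) depth=28
  lookup 73.0.2.132: bits 01001001 walk d0:H1→d1:-→d2:-→d3:H2→d4:-→d5:-→d6:-→d7:-→d8:H1 -> H1
  lookup 73.0.13.84: bits 01001001 walk d0:H1→d1:-→d2:-→d3:H2→d4:-→d5:-→d6:-→d7:-→d8:H1 -> H1
  - 73.0.0.0/8 clear@8
  + 73.151.0.0/16 (H2) depth=16
  + 73.151.80.0/20 (H1) depth=20
  + 73.150.0.0/15 (H2) depth=15
  - 64.0.0.0/3 clear@3
  lookup 73.150.0.4: bits 010010011001011 walk d0:H1→d1:-→d2:-→d3:-→d4:-→d5:-→d6:-→d7:-→d8:-→d9:-→d10:-→d11:-→d12:-→d13:-→d14:-→d15:H2 -> H2
  + 73.128.0.0/10 (H4) depth=10
  lookup 73.151.0.21: bits 01001001100101110 walk d0:H1→d1:-→d2:-→d3:-→d4:-→d5:-→d6:-→d7:-→d8:-→d9:-→d10:H4→d11:-→d12:-→d13:-→d14:-→d15:H2→d16:H2→d17:- -> H2
  - 73.128.0.0/10 clear@10
  - 69.208.243.80/28 clear@28
  + 73.151.95.190/32 (H3) depth=32
  + 73.151.0.0/16 (H1) depth=16
  + 73.151.0.0/17 (H1) depth=17

== LOOKUPS ==
["no-route","H2","H1","H1","H2","H2"]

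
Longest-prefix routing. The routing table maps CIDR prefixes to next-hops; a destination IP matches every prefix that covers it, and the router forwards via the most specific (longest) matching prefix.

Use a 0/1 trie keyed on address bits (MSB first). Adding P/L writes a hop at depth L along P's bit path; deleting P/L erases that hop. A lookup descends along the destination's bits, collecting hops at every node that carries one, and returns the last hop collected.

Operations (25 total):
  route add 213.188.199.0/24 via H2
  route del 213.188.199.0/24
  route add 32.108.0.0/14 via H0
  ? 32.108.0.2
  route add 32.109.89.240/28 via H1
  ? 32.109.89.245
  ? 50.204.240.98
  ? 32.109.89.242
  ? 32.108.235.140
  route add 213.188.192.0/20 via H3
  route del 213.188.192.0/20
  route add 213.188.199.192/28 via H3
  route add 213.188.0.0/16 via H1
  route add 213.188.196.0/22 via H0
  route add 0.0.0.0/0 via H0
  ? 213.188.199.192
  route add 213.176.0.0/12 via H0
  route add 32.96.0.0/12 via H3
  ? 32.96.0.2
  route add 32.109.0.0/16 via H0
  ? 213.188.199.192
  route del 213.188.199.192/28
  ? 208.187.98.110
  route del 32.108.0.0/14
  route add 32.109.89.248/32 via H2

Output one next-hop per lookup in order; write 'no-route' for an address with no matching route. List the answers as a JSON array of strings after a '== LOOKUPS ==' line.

Apply in order:
  + 213.188.199.0/24 (H2) depth=24
  - 213.188.199.0/24 clear@24
  + 32.108.0.0/14 (H0) depth=14
  lookup 32.108.0.2: bits 00100000011011 walk d0:-→d1:-→d2:-→d3:-→d4:-→d5:-→d6:-→d7:-→d8:-→d9:-→d10:-→d11:-→d12:-→d13:-→d14:H0 -> H0
  + 32.109.89.240/28 (H1) depth=28
  lookup 32.109.89.245: bits 0010000001101101010110011111 walk d0:-→d1:-→d2:-→d3:-→d4:-→d5:-→d6:-→d7:-→d8:-→d9:-→d10:-→d11:-→d12:-→d13:-→d14:H0→d15:-→d16:-→d17:-→d18:-→d19:-→d20:-→d21:-→d22:-→d23:-→d24:-→d25:-→d26:-→d27:-→d28:H1 -> H1
  lookup 50.204.240.98: bits 001 walk d0:-→d1:-→d2:-→d3:- -> no-route
  lookup 32.109.89.242: bits 0010000001101101010110011111 walk d0:-→d1:-→d2:-→d3:-→d4:-→d5:-→d6:-→d7:-→d8:-→d9:-→d10:-→d11:-→d12:-→d13:-→d14:H0→d15:-→d16:-→d17:-→d18:-→d19:-→d20:-→d21:-→d22:-→d23:-→d24:-→d25:-→d26:-→d27:-→d28:H1 -> H1
  lookup 32.108.235.140: bits 001000000110110 walk d0:-→d1:-→d2:-→d3:-→d4:-→d5:-→d6:-→d7:-→d8:-→d9:-→d10:-→d11:-→d12:-→d13:-→d14:H0→d15:- -> H0
  + 213.188.192.0/20 (H3) depth=20
  - 213.188.192.0/20 clear@20
  + 213.188.199.192/28 (H3) depth=28
  + 213.188.0.0/16 (H1) depth=16
  + 213.188.196.0/22 (H0) depth=22
  + 0.0.0.0/0 (H0) depth=0
  lookup 213.188.199.192: bits 1101010110111100110001111100 walk d0:H0→d1:-→d2:-→d3:-→d4:-→d5:-→d6:-→d7:-→d8:-→d9:-→d10:-→d11:-→d12:-→d13:-→d14:-→d15:-→d16:H1→d17:-→d18:-→d19:-→d20:-→d21:-→d22:H0→d23:-→d24:-→d25:-→d26:-→d27:-→d28:H3 -> H3
  + 213.176.0.0/12 (H0) depth=12
  + 32.96.0.0/12 (H3) depth=12
  lookup 32.96.0.2: bits 001000000110 walk d0:H0→d1:-→d2:-→d3:-→d4:-→d5:-→d6:-→d7:-→d8:-→d9:-→d10:-→d11:-→d12:H3 -> H3
  + 32.109.0.0/16 (H0) depth=16
  lookup 213.188.199.192: bits 1101010110111100110001111100 walk d0:H0→d1:-→d2:-→d3:-→d4:-→d5:-→d6:-→d7:-→d8:-→d9:-→d10:-→d11:-→d12:H0→d13:-→d14:-→d15:-→d16:H1→d17:-→d18:-→d19:-→d20:-→d21:-→d22:H0→d23:-→d24:-→d25:-→d26:-→d27:-→d28:H3 -> H3
  - 213.188.199.192/28 clear@28
  lookup 208.187.98.110: bits 11010 walk d0:H0→d1:-→d2:-→d3:-→d4:-→d5:- -> H0
  - 32.108.0.0/14 clear@14
  + 32.109.89.248/32 (H2) depth=32

== LOOKUPS ==
["H0","H1","no-route","H1","H0","H3","H3","H3","H0"]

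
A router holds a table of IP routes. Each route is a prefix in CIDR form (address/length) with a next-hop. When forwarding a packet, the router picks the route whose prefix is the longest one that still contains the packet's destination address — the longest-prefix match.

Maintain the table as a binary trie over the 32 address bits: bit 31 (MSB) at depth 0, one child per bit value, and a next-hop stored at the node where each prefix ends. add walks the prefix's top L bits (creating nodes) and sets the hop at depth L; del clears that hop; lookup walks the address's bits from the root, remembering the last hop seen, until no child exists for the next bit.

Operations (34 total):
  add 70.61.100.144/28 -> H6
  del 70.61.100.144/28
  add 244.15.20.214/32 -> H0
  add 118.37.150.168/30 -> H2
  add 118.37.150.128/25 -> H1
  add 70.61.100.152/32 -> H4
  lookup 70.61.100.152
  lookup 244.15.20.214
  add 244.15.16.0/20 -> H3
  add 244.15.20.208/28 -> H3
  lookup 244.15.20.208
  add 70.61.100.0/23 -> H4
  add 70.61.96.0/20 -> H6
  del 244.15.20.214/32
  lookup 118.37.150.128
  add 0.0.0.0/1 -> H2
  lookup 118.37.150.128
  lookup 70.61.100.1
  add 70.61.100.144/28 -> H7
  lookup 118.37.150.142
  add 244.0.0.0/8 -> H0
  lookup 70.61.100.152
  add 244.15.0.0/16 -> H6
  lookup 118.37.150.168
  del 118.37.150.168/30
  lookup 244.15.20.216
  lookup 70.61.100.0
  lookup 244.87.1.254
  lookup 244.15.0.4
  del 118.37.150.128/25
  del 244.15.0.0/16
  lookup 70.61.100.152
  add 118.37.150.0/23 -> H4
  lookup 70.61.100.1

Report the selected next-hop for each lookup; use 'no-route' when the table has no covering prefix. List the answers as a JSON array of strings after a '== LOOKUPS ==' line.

Trace:
  + 70.61.100.144/28 (H6) depth=28
  - 70.61.100.144/28 clear@28
  + 244.15.20.214/32 (H0) depth=32
  + 118.37.150.168/30 (H2) depth=30
  + 118.37.150.128/25 (H1) depth=25
  + 70.61.100.152/32 (H4) depth=32
  ? 70.61.100.152  path d0:-→d1:-→d2:-→d3:-→d4:-→d5:-→d6:-→d7:-→d8:-→d9:-→d10:-→d11:-→d12:-→d13:-→d14:-→d15:-→d16:-→d17:-→d18:-→d19:-→d20:-→d21:-→d22:-→d23:-→d24:-→d25:-→d26:-→d27:-→d28:-→d29:-→d30:-→d31:-→d32:H4  best=H4
  ? 244.15.20.214  path d0:-→d1:-→d2:-→d3:-→d4:-→d5:-→d6:-→d7:-→d8:-→d9:-→d10:-→d11:-→d12:-→d13:-→d14:-→d15:-→d16:-→d17:-→d18:-→d19:-→d20:-→d21:-→d22:-→d23:-→d24:-→d25:-→d26:-→d27:-→d28:-→d29:-→d30:-→d31:-→d32:H0  best=H0
  + 244.15.16.0/20 (H3) depth=20
  + 244.15.20.208/28 (H3) depth=28
  ? 244.15.20.208  path d0:-→d1:-→d2:-→d3:-→d4:-→d5:-→d6:-→d7:-→d8:-→d9:-→d10:-→d11:-→d12:-→d13:-→d14:-→d15:-→d16:-→d17:-→d18:-→d19:-→d20:H3→d21:-→d22:-→d23:-→d24:-→d25:-→d26:-→d27:-→d28:H3→d29:-  best=H3
  + 70.61.100.0/23 (H4) depth=23
  + 70.61.96.0/20 (H6) depth=20
  - 244.15.20.214/32 clear@32
  ? 118.37.150.128  path d0:-→d1:-→d2:-→d3:-→d4:-→d5:-→d6:-→d7:-→d8:-→d9:-→d10:-→d11:-→d12:-→d13:-→d14:-→d15:-→d16:-→d17:-→d18:-→d19:-→d20:-→d21:-→d22:-→d23:-→d24:-→d25:H1→d26:-  best=H1
  + 0.0.0.0/1 (H2) depth=1
  ? 118.37.150.128  path d0:-→d1:H2→d2:-→d3:-→d4:-→d5:-→d6:-→d7:-→d8:-→d9:-→d10:-→d11:-→d12:-→d13:-→d14:-→d15:-→d16:-→d17:-→d18:-→d19:-→d20:-→d21:-→d22:-→d23:-→d24:-→d25:H1→d26:-  best=H1
  ? 70.61.100.1  path d0:-→d1:H2→d2:-→d3:-→d4:-→d5:-→d6:-→d7:-→d8:-→d9:-→d10:-→d11:-→d12:-→d13:-→d14:-→d15:-→d16:-→d17:-→d18:-→d19:-→d20:H6→d21:-→d22:-→d23:H4→d24:-  best=H4
  + 70.61.100.144/28 (H7) depth=28
  ? 118.37.150.142  path d0:-→d1:H2→d2:-→d3:-→d4:-→d5:-→d6:-→d7:-→d8:-→d9:-→d10:-→d11:-→d12:-→d13:-→d14:-→d15:-→d16:-→d17:-→d18:-→d19:-→d20:-→d21:-→d22:-→d23:-→d24:-→d25:H1→d26:-  best=H1
  + 244.0.0.0/8 (H0) depth=8
  ? 70.61.100.152  path d0:-→d1:H2→d2:-→d3:-→d4:-→d5:-→d6:-→d7:-→d8:-→d9:-→d10:-→d11:-→d12:-→d13:-→d14:-→d15:-→d16:-→d17:-→d18:-→d19:-→d20:H6→d21:-→d22:-→d23:H4→d24:-→d25:-→d26:-→d27:-→d28:H7→d29:-→d30:-→d31:-→d32:H4  best=H4
  + 244.15.0.0/16 (H6) depth=16
  ? 118.37.150.168  path d0:-→d1:H2→d2:-→d3:-→d4:-→d5:-→d6:-→d7:-→d8:-→d9:-→d10:-→d11:-→d12:-→d13:-→d14:-→d15:-→d16:-→d17:-→d18:-→d19:-→d20:-→d21:-→d22:-→d23:-→d24:-→d25:H1→d26:-→d27:-→d28:-→d29:-→d30:H2  best=H2
  - 118.37.150.168/30 clear@30
  ? 244.15.20.216  path d0:-→d1:-→d2:-→d3:-→d4:-→d5:-→d6:-→d7:-→d8:H0→d9:-→d10:-→d11:-→d12:-→d13:-→d14:-→d15:-→d16:H6→d17:-→d18:-→d19:-→d20:H3→d21:-→d22:-→d23:-→d24:-→d25:-→d26:-→d27:-→d28:H3  best=H3
  ? 70.61.100.0  path d0:-→d1:H2→d2:-→d3:-→d4:-→d5:-→d6:-→d7:-→d8:-→d9:-→d10:-→d11:-→d12:-→d13:-→d14:-→d15:-→d16:-→d17:-→d18:-→d19:-→d20:H6→d21:-→d22:-→d23:H4→d24:-  best=H4
  ? 244.87.1.254  path d0:-→d1:-→d2:-→d3:-→d4:-→d5:-→d6:-→d7:-→d8:H0→d9:-  best=H0
  ? 244.15.0.4  path d0:-→d1:-→d2:-→d3:-→d4:-→d5:-→d6:-→d7:-→d8:H0→d9:-→d10:-→d11:-→d12:-→d13:-→d14:-→d15:-→d16:H6→d17:-→d18:-→d19:-  best=H6
  - 118.37.150.128/25 clear@25
  - 244.15.0.0/16 clear@16
  ? 70.61.100.152  path d0:-→d1:H2→d2:-→d3:-→d4:-→d5:-→d6:-→d7:-→d8:-→d9:-→d10:-→d11:-→d12:-→d13:-→d14:-→d15:-→d16:-→d17:-→d18:-→d19:-→d20:H6→d21:-→d22:-→d23:H4→d24:-→d25:-→d26:-→d27:-→d28:H7→d29:-→d30:-→d31:-→d32:H4  best=H4
  + 118.37.150.0/23 (H4) depth=23
  ? 70.61.100.1  path d0:-→d1:H2→d2:-→d3:-→d4:-→d5:-→d6:-→d7:-→d8:-→d9:-→d10:-→d11:-→d12:-→d13:-→d14:-→d15:-→d16:-→d17:-→d18:-→d19:-→d20:H6→d21:-→d22:-→d23:H4→d24:-  best=H4

== LOOKUPS ==
["H4","H0","H3","H1","H1","H4","H1","H4","H2","H3","H4","H0","H6","H4","H4"]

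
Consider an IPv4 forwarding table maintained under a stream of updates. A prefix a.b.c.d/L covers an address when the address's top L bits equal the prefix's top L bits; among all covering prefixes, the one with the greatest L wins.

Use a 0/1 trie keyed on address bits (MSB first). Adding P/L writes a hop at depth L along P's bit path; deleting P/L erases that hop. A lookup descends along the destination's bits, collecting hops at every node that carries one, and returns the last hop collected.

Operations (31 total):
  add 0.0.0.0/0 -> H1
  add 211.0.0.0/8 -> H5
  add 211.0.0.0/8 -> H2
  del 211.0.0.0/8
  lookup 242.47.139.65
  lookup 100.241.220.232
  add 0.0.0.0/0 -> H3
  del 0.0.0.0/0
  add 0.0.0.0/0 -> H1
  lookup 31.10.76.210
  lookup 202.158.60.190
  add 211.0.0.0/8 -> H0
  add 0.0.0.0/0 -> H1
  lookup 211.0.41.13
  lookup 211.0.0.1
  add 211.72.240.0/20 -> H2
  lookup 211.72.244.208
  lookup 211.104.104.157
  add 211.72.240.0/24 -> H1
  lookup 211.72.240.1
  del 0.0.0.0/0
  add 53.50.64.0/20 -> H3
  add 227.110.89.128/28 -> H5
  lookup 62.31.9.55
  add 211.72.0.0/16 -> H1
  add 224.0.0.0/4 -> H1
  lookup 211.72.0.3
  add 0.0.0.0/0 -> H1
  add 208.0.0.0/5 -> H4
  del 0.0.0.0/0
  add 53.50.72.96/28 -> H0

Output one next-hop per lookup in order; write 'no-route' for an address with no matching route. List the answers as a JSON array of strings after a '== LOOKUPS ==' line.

Trace:
  + 0.0.0.0/0 (H1) depth=0
  + 211.0.0.0/8 (H5) depth=8
  + 211.0.0.0/8 (H2) depth=8
  - 211.0.0.0/8 clear@8
  ? 242.47.139.65  path d0:H1→d1:-→d2:-  best=H1
  ? 100.241.220.232  path d0:H1  best=H1
  + 0.0.0.0/0 (H3) depth=0
  - 0.0.0.0/0 clear@0
  + 0.0.0.0/0 (H1) depth=0
  ? 31.10.76.210  path d0:H1  best=H1
  ? 202.158.60.190  path d0:H1→d1:-→d2:-→d3:-  best=H1
  + 211.0.0.0/8 (H0) depth=8
  + 0.0.0.0/0 (H1) depth=0
  ? 211.0.41.13  path d0:H1→d1:-→d2:-→d3:-→d4:-→d5:-→d6:-→d7:-→d8:H0  best=H0
  ? 211.0.0.1  path d0:H1→d1:-→d2:-→d3:-→d4:-→d5:-→d6:-→d7:-→d8:H0  best=H0
  + 211.72.240.0/20 (H2) depth=20
  ? 211.72.244.208  path d0:H1→d1:-→d2:-→d3:-→d4:-→d5:-→d6:-→d7:-→d8:H0→d9:-→d10:-→d11:-→d12:-→d13:-→d14:-→d15:-→d16:-→d17:-→d18:-→d19:-→d20:H2  best=H2
  ? 211.104.104.157  path d0:H1→d1:-→d2:-→d3:-→d4:-→d5:-→d6:-→d7:-→d8:H0→d9:-→d10:-  best=H0
  + 211.72.240.0/24 (H1) depth=24
  ? 211.72.240.1  path d0:H1→d1:-→d2:-→d3:-→d4:-→d5:-→d6:-→d7:-→d8:H0→d9:-→d10:-→d11:-→d12:-→d13:-→d14:-→d15:-→d16:-→d17:-→d18:-→d19:-→d20:H2→d21:-→d22:-→d23:-→d24:H1  best=H1
  - 0.0.0.0/0 clear@0
  + 53.50.64.0/20 (H3) depth=20
  + 227.110.89.128/28 (H5) depth=28
  ? 62.31.9.55  path d0:-→d1:-→d2:-→d3:-→d4:-  best=no-route
  + 211.72.0.0/16 (H1) depth=16
  + 224.0.0.0/4 (H1) depth=4
  ? 211.72.0.3  path d0:-→d1:-→d2:-→d3:-→d4:-→d5:-→d6:-→d7:-→d8:H0→d9:-→d10:-→d11:-→d12:-→d13:-→d14:-→d15:-→d16:H1  best=H1
  + 0.0.0.0/0 (H1) depth=0
  + 208.0.0.0/5 (H4) depth=5
  - 0.0.0.0/0 clear@0
  + 53.50.72.96/28 (H0) depth=28

== LOOKUPS ==
["H1","H1","H1","H1","H0","H0","H2","H0","H1","no-route","H1"]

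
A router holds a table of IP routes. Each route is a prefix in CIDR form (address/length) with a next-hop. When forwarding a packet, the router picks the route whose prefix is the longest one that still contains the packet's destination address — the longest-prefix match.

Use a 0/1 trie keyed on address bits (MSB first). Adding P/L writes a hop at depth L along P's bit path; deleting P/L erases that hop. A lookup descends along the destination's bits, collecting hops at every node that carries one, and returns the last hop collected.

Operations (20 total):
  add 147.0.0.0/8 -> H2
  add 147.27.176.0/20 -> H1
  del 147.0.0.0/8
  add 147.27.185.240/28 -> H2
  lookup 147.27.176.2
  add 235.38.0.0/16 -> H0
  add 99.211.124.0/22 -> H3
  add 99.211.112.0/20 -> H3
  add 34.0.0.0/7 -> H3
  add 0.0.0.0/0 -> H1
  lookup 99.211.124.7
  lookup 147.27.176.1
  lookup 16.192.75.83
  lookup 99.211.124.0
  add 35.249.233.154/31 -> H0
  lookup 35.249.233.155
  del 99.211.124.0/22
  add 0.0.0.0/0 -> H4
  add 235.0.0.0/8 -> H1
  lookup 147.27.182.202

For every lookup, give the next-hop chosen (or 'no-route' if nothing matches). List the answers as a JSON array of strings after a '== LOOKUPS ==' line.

Apply in order:
  add 147.0.0.0/8 -> H2 at depth 8
  add 147.27.176.0/20 -> H1 at depth 20
  del 147.0.0.0/8 (clear depth 8)
  add 147.27.185.240/28 -> H2 at depth 28
  ? 147.27.176.2  path d0:-→d1:-→d2:-→d3:-→d4:-→d5:-→d6:-→d7:-→d8:-→d9:-→d10:-→d11:-→d12:-→d13:-→d14:-→d15:-→d16:-→d17:-→d18:-→d19:-→d20:H1  best=H1
  add 235.38.0.0/16 -> H0 at depth 16
  add 99.211.124.0/22 -> H3 at depth 22
  add 99.211.112.0/20 -> H3 at depth 20
  add 34.0.0.0/7 -> H3 at depth 7
  add 0.0.0.0/0 -> H1 at depth 0
  ? 99.211.124.7  path d0:H1→d1:-→d2:-→d3:-→d4:-→d5:-→d6:-→d7:-→d8:-→d9:-→d10:-→d11:-→d12:-→d13:-→d14:-→d15:-→d16:-→d17:-→d18:-→d19:-→d20:H3→d21:-→d22:H3  best=H3
  ? 147.27.176.1  path d0:H1→d1:-→d2:-→d3:-→d4:-→d5:-→d6:-→d7:-→d8:-→d9:-→d10:-→d11:-→d12:-→d13:-→d14:-→d15:-→d16:-→d17:-→d18:-→d19:-→d20:H1  best=H1
  ? 16.192.75.83  path d0:H1→d1:-→d2:-  best=H1
  ? 99.211.124.0  path d0:H1→d1:-→d2:-→d3:-→d4:-→d5:-→d6:-→d7:-→d8:-→d9:-→d10:-→d11:-→d12:-→d13:-→d14:-→d15:-→d16:-→d17:-→d18:-→d19:-→d20:H3→d21:-→d22:H3  best=H3
  add 35.249.233.154/31 -> H0 at depth 31
  ? 35.249.233.155  path d0:H1→d1:-→d2:-→d3:-→d4:-→d5:-→d6:-→d7:H3→d8:-→d9:-→d10:-→d11:-→d12:-→d13:-→d14:-→d15:-→d16:-→d17:-→d18:-→d19:-→d20:-→d21:-→d22:-→d23:-→d24:-→d25:-→d26:-→d27:-→d28:-→d29:-→d30:-→d31:H0  best=H0
  del 99.211.124.0/22 (clear depth 22)
  add 0.0.0.0/0 -> H4 at depth 0
  add 235.0.0.0/8 -> H1 at depth 8
  ? 147.27.182.202  path d0:H4→d1:-→d2:-→d3:-→d4:-→d5:-→d6:-→d7:-→d8:-→d9:-→d10:-→d11:-→d12:-→d13:-→d14:-→d15:-→d16:-→d17:-→d18:-→d19:-→d20:H1  best=H1

== LOOKUPS ==
["H1","H3","H1","H1","H3","H0","H1"]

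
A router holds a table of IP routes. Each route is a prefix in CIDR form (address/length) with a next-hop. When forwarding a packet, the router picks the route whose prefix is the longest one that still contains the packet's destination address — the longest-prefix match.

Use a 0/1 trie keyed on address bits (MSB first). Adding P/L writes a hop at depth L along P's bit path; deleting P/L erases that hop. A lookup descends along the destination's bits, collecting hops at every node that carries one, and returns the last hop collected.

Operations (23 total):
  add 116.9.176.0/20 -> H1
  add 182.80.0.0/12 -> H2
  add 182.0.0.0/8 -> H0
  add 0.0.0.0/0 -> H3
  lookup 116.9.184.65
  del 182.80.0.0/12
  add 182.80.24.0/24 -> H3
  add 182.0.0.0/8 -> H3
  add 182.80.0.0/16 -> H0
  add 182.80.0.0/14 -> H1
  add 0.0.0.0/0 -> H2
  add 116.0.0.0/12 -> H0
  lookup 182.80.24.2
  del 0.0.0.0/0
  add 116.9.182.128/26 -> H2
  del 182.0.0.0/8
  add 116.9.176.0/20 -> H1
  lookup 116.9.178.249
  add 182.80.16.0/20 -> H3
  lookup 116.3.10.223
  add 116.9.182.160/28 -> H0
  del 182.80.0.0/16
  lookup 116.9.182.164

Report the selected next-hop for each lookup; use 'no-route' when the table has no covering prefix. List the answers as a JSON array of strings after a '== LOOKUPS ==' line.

Trace:
  add 116.9.176.0/20 -> H1 at depth 20
  add 182.80.0.0/12 -> H2 at depth 12
  add 182.0.0.0/8 -> H0 at depth 8
  add 0.0.0.0/0 -> H3 at depth 0
  Q 116.9.184.65: descend 01110100000010011011 ; hops seen [H3,H1] ; pick H1
  del 182.80.0.0/12 (clear depth 12)
  add 182.80.24.0/24 -> H3 at depth 24
  add 182.0.0.0/8 -> H3 at depth 8
  add 182.80.0.0/16 -> H0 at depth 16
  add 182.80.0.0/14 -> H1 at depth 14
  add 0.0.0.0/0 -> H2 at depth 0
  add 116.0.0.0/12 -> H0 at depth 12
  Q 182.80.24.2: descend 101101100101000000011000 ; hops seen [H2,H3,H1,H0,H3] ; pick H3
  del 0.0.0.0/0 (clear depth 0)
  add 116.9.182.128/26 -> H2 at depth 26
  del 182.0.0.0/8 (clear depth 8)
  add 116.9.176.0/20 -> H1 at depth 20
  Q 116.9.178.249: descend 011101000000100110110 ; hops seen [H0,H1] ; pick H1
  add 182.80.16.0/20 -> H3 at depth 20
  Q 116.3.10.223: descend 011101000000 ; hops seen [H0] ; pick H0
  add 116.9.182.160/28 -> H0 at depth 28
  del 182.80.0.0/16 (clear depth 16)
  Q 116.9.182.164: descend 0111010000001001101101101010 ; hops seen [H0,H1,H2,H0] ; pick H0

== LOOKUPS ==
["H1","H3","H1","H0","H0"]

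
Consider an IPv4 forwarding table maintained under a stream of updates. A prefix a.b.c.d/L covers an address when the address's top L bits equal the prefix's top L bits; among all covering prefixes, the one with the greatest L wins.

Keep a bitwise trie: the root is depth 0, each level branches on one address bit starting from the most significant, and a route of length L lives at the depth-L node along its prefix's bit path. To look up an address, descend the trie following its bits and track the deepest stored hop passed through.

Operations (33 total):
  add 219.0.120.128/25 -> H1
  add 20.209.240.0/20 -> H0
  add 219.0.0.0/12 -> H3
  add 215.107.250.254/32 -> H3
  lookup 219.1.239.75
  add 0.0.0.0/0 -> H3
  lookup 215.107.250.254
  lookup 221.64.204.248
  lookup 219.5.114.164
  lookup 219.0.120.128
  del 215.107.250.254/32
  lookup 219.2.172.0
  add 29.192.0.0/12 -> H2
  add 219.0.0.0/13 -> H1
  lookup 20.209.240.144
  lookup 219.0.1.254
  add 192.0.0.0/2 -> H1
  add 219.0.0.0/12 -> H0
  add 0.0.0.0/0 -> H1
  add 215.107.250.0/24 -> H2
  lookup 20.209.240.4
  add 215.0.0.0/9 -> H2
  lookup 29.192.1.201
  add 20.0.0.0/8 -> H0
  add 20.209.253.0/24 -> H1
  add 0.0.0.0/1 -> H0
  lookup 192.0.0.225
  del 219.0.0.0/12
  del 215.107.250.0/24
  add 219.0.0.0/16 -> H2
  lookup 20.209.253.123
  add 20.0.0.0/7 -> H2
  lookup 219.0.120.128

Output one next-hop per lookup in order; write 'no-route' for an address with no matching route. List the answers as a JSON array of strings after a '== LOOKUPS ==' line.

Trace:
  add 219.0.120.128/25 -> H1 at depth 25
  add 20.209.240.0/20 -> H0 at depth 20
  add 219.0.0.0/12 -> H3 at depth 12
  add 215.107.250.254/32 -> H3 at depth 32
  Q 219.1.239.75: descend 110110110000000 ; hops seen [H3] ; pick H3
  add 0.0.0.0/0 -> H3 at depth 0
  Q 215.107.250.254: descend 11010111011010111111101011111110 ; hops seen [H3,H3] ; pick H3
  Q 221.64.204.248: descend 11011 ; hops seen [H3] ; pick H3
  Q 219.5.114.164: descend 1101101100000 ; hops seen [H3,H3] ; pick H3
  Q 219.0.120.128: descend 1101101100000000011110001 ; hops seen [H3,H3,H1] ; pick H1
  del 215.107.250.254/32 (clear depth 32)
  Q 219.2.172.0: descend 11011011000000 ; hops seen [H3,H3] ; pick H3
  add 29.192.0.0/12 -> H2 at depth 12
  add 219.0.0.0/13 -> H1 at depth 13
  Q 20.209.240.144: descend 00010100110100011111 ; hops seen [H3,H0] ; pick H0
  Q 219.0.1.254: descend 11011011000000000 ; hops seen [H3,H3,H1] ; pick H1
  add 192.0.0.0/2 -> H1 at depth 2
  add 219.0.0.0/12 -> H0 at depth 12
  add 0.0.0.0/0 -> H1 at depth 0
  add 215.107.250.0/24 -> H2 at depth 24
  Q 20.209.240.4: descend 00010100110100011111 ; hops seen [H1,H0] ; pick H0
  add 215.0.0.0/9 -> H2 at depth 9
  Q 29.192.1.201: descend 000111011100 ; hops seen [H1,H2] ; pick H2
  add 20.0.0.0/8 -> H0 at depth 8
  add 20.209.253.0/24 -> H1 at depth 24
  add 0.0.0.0/1 -> H0 at depth 1
  Q 192.0.0.225: descend 110 ; hops seen [H1,H1] ; pick H1
  del 219.0.0.0/12 (clear depth 12)
  del 215.107.250.0/24 (clear depth 24)
  add 219.0.0.0/16 -> H2 at depth 16
  Q 20.209.253.123: descend 000101001101000111111101 ; hops seen [H1,H0,H0,H0,H1] ; pick H1
  add 20.0.0.0/7 -> H2 at depth 7
  Q 219.0.120.128: descend 1101101100000000011110001 ; hops seen [H1,H1,H1,H2,H1] ; pick H1

== LOOKUPS ==
["H3","H3","H3","H3","H1","H3","H0","H1","H0","H2","H1","H1","H1"]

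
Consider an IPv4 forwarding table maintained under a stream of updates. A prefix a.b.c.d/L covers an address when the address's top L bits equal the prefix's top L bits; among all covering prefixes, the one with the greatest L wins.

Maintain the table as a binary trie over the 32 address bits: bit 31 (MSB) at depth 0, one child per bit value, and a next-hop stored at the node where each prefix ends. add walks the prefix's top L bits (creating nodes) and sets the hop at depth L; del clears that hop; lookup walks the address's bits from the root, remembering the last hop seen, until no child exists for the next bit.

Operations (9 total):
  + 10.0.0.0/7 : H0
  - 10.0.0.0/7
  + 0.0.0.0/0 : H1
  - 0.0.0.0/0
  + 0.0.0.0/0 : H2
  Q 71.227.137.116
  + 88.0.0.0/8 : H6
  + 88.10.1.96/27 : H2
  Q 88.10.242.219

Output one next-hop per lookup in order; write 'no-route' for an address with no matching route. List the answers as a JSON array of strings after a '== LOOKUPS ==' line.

Apply in order:
  + 10.0.0.0/7 (H0) depth=7
  - 10.0.0.0/7 clear@7
  + 0.0.0.0/0 (H1) depth=0
  - 0.0.0.0/0 clear@0
  + 0.0.0.0/0 (H2) depth=0
  lookup 71.227.137.116: bits 0 walk d0:H2→d1:- -> H2
  + 88.0.0.0/8 (H6) depth=8
  + 88.10.1.96/27 (H2) depth=27
  lookup 88.10.242.219: bits 0101100000001010 walk d0:H2→d1:-→d2:-→d3:-→d4:-→d5:-→d6:-→d7:-→d8:H6→d9:-→d10:-→d11:-→d12:-→d13:-→d14:-→d15:-→d16:- -> H6

== LOOKUPS ==
["H2","H6"]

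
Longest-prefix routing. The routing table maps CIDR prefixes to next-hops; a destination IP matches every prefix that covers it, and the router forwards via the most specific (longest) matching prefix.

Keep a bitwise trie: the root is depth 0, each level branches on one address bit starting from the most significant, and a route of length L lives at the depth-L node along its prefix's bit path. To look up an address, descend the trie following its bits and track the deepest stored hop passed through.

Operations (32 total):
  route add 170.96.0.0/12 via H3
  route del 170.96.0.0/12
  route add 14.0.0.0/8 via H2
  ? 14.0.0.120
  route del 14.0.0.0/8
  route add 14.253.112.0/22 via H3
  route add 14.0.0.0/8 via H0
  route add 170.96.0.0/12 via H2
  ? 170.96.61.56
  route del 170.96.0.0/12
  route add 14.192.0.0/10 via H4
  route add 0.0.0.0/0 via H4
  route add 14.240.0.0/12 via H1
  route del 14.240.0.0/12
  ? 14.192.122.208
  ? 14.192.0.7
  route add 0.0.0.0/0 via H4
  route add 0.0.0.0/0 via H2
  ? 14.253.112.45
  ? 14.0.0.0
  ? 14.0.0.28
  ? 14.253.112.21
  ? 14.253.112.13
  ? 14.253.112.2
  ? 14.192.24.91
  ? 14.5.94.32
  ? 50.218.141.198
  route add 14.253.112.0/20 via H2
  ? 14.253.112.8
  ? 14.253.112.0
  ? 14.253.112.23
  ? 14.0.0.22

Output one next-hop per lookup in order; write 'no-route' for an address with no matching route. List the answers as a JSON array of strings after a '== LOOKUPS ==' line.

Trace:
  + 170.96.0.0/12 (H3) depth=12
  - 170.96.0.0/12 clear@12
  + 14.0.0.0/8 (H2) depth=8
  Q 14.0.0.120: descend 00001110 ; hops seen [H2] ; pick H2
  - 14.0.0.0/8 clear@8
  + 14.253.112.0/22 (H3) depth=22
  + 14.0.0.0/8 (H0) depth=8
  + 170.96.0.0/12 (H2) depth=12
  Q 170.96.61.56: descend 101010100110 ; hops seen [H2] ; pick H2
  - 170.96.0.0/12 clear@12
  + 14.192.0.0/10 (H4) depth=10
  + 0.0.0.0/0 (H4) depth=0
  + 14.240.0.0/12 (H1) depth=12
  - 14.240.0.0/12 clear@12
  Q 14.192.122.208: descend 0000111011 ; hops seen [H4,H0,H4] ; pick H4
  Q 14.192.0.7: descend 0000111011 ; hops seen [H4,H0,H4] ; pick H4
  + 0.0.0.0/0 (H4) depth=0
  + 0.0.0.0/0 (H2) depth=0
  Q 14.253.112.45: descend 0000111011111101011100 ; hops seen [H2,H0,H4,H3] ; pick H3
  Q 14.0.0.0: descend 00001110 ; hops seen [H2,H0] ; pick H0
  Q 14.0.0.28: descend 00001110 ; hops seen [H2,H0] ; pick H0
  Q 14.253.112.21: descend 0000111011111101011100 ; hops seen [H2,H0,H4,H3] ; pick H3
  Q 14.253.112.13: descend 0000111011111101011100 ; hops seen [H2,H0,H4,H3] ; pick H3
  Q 14.253.112.2: descend 0000111011111101011100 ; hops seen [H2,H0,H4,H3] ; pick H3
  Q 14.192.24.91: descend 0000111011 ; hops seen [H2,H0,H4] ; pick H4
  Q 14.5.94.32: descend 00001110 ; hops seen [H2,H0] ; pick H0
  Q 50.218.141.198: descend 00 ; hops seen [H2] ; pick H2
  + 14.253.112.0/20 (H2) depth=20
  Q 14.253.112.8: descend 0000111011111101011100 ; hops seen [H2,H0,H4,H2,H3] ; pick H3
  Q 14.253.112.0: descend 0000111011111101011100 ; hops seen [H2,H0,H4,H2,H3] ; pick H3
  Q 14.253.112.23: descend 0000111011111101011100 ; hops seen [H2,H0,H4,H2,H3] ; pick H3
  Q 14.0.0.22: descend 00001110 ; hops seen [H2,H0] ; pick H0

== LOOKUPS ==
["H2","H2","H4","H4","H3","H0","H0","H3","H3","H3","H4","H0","H2","H3","H3","H3","H0"]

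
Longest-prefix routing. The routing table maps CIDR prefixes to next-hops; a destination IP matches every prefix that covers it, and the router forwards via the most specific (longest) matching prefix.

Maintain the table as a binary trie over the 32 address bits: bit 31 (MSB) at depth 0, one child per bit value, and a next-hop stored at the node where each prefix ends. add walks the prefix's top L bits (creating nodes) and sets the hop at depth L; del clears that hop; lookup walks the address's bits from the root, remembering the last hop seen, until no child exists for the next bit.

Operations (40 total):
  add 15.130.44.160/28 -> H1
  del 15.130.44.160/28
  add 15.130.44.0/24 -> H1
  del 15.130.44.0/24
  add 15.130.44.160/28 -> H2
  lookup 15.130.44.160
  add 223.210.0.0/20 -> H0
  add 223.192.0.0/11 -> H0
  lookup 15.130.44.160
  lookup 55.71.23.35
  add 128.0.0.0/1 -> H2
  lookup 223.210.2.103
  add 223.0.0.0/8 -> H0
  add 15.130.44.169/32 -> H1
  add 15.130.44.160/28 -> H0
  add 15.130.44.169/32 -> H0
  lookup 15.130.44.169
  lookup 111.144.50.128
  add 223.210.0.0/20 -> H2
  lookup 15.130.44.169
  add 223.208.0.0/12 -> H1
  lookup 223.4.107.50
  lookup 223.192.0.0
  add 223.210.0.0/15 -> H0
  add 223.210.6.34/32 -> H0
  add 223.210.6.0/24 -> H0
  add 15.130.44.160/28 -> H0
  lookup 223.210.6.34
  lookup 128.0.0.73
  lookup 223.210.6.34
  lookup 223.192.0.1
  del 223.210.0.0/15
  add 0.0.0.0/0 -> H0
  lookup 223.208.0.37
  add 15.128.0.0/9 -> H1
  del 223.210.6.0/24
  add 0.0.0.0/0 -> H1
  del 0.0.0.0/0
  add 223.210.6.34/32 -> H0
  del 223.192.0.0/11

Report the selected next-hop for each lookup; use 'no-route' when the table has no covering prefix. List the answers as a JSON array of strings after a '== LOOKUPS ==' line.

Process each operation:
  add 15.130.44.160/28 -> H1 at depth 28
  - 15.130.44.160/28 clear@28
  add 15.130.44.0/24 -> H1 at depth 24
  - 15.130.44.0/24 clear@24
  add 15.130.44.160/28 -> H2 at depth 28
  lookup 15.130.44.160: bits 0000111110000010001011001010 walk d0:-→d1:-→d2:-→d3:-→d4:-→d5:-→d6:-→d7:-→d8:-→d9:-→d10:-→d11:-→d12:-→d13:-→d14:-→d15:-→d16:-→d17:-→d18:-→d19:-→d20:-→d21:-→d22:-→d23:-→d24:-→d25:-→d26:-→d27:-→d28:H2 -> H2
  add 223.210.0.0/20 -> H0 at depth 20
  add 223.192.0.0/11 -> H0 at depth 11
  lookup 15.130.44.160: bits 0000111110000010001011001010 walk d0:-→d1:-→d2:-→d3:-→d4:-→d5:-→d6:-→d7:-→d8:-→d9:-→d10:-→d11:-→d12:-→d13:-→d14:-→d15:-→d16:-→d17:-→d18:-→d19:-→d20:-→d21:-→d22:-→d23:-→d24:-→d25:-→d26:-→d27:-→d28:H2 -> H2
  lookup 55.71.23.35: bits 00 walk d0:-→d1:-→d2:- -> no-route
  add 128.0.0.0/1 -> H2 at depth 1
  lookup 223.210.2.103: bits 11011111110100100000 walk d0:-→d1:H2→d2:-→d3:-→d4:-→d5:-→d6:-→d7:-→d8:-→d9:-→d10:-→d11:H0→d12:-→d13:-→d14:-→d15:-→d16:-→d17:-→d18:-→d19:-→d20:H0 -> H0
  add 223.0.0.0/8 -> H0 at depth 8
  add 15.130.44.169/32 -> H1 at depth 32
  add 15.130.44.160/28 -> H0 at depth 28
  add 15.130.44.169/32 -> H0 at depth 32
  lookup 15.130.44.169: bits 00001111100000100010110010101001 walk d0:-→d1:-→d2:-→d3:-→d4:-→d5:-→d6:-→d7:-→d8:-→d9:-→d10:-→d11:-→d12:-→d13:-→d14:-→d15:-→d16:-→d17:-→d18:-→d19:-→d20:-→d21:-→d22:-→d23:-→d24:-→d25:-→d26:-→d27:-→d28:H0→d29:-→d30:-→d31:-→d32:H0 -> H0
  lookup 111.144.50.128: bits 0 walk d0:-→d1:- -> no-route
  add 223.210.0.0/20 -> H2 at depth 20
  lookup 15.130.44.169: bits 00001111100000100010110010101001 walk d0:-→d1:-→d2:-→d3:-→d4:-→d5:-→d6:-→d7:-→d8:-→d9:-→d10:-→d11:-→d12:-→d13:-→d14:-→d15:-→d16:-→d17:-→d18:-→d19:-→d20:-→d21:-→d22:-→d23:-→d24:-→d25:-→d26:-→d27:-→d28:H0→d29:-→d30:-→d31:-→d32:H0 -> H0
  add 223.208.0.0/12 -> H1 at depth 12
  lookup 223.4.107.50: bits 11011111 walk d0:-→d1:H2→d2:-→d3:-→d4:-→d5:-→d6:-→d7:-→d8:H0 -> H0
  lookup 223.192.0.0: bits 11011111110 walk d0:-→d1:H2→d2:-→d3:-→d4:-→d5:-→d6:-→d7:-→d8:H0→d9:-→d10:-→d11:H0 -> H0
  add 223.210.0.0/15 -> H0 at depth 15
  add 223.210.6.34/32 -> H0 at depth 32
  add 223.210.6.0/24 -> H0 at depth 24
  add 15.130.44.160/28 -> H0 at depth 28
  lookup 223.210.6.34: bits 11011111110100100000011000100010 walk d0:-→d1:H2→d2:-→d3:-→d4:-→d5:-→d6:-→d7:-→d8:H0→d9:-→d10:-→d11:H0→d12:H1→d13:-→d14:-→d15:H0→d16:-→d17:-→d18:-→d19:-→d20:H2→d21:-→d22:-→d23:-→d24:H0→d25:-→d26:-→d27:-→d28:-→d29:-→d30:-→d31:-→d32:H0 -> H0
  lookup 128.0.0.73: bits 1 walk d0:-→d1:H2 -> H2
  lookup 223.210.6.34: bits 11011111110100100000011000100010 walk d0:-→d1:H2→d2:-→d3:-→d4:-→d5:-→d6:-→d7:-→d8:H0→d9:-→d10:-→d11:H0→d12:H1→d13:-→d14:-→d15:H0→d16:-→d17:-→d18:-→d19:-→d20:H2→d21:-→d22:-→d23:-→d24:H0→d25:-→d26:-→d27:-→d28:-→d29:-→d30:-→d31:-→d32:H0 -> H0
  lookup 223.192.0.1: bits 11011111110 walk d0:-→d1:H2→d2:-→d3:-→d4:-→d5:-→d6:-→d7:-→d8:H0→d9:-→d10:-→d11:H0 -> H0
  - 223.210.0.0/15 clear@15
  add 0.0.0.0/0 -> H0 at depth 0
  lookup 223.208.0.37: bits 11011111110100 walk d0:H0→d1:H2→d2:-→d3:-→d4:-→d5:-→d6:-→d7:-→d8:H0→d9:-→d10:-→d11:H0→d12:H1→d13:-→d14:- -> H1
  add 15.128.0.0/9 -> H1 at depth 9
  - 223.210.6.0/24 clear@24
  add 0.0.0.0/0 -> H1 at depth 0
  - 0.0.0.0/0 clear@0
  add 223.210.6.34/32 -> H0 at depth 32
  - 223.192.0.0/11 clear@11

== LOOKUPS ==
["H2","H2","no-route","H0","H0","no-route","H0","H0","H0","H0","H2","H0","H0","H1"]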